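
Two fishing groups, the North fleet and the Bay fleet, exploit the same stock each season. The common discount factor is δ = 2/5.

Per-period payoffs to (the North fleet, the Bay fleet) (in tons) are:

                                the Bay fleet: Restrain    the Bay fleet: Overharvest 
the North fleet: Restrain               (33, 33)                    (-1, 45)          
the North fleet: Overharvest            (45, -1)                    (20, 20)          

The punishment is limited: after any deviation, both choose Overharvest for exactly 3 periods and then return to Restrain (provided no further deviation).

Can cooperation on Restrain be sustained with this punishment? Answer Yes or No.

Comparing payoff streams over the 4 periods until play realigns: cooperate → 33(1+δ+…+δ^3); deviate → 45 + 20(δ+…+δ^3).
Cooperation is sustained iff (33−20)(δ+…+δ^3) ≥ 45−33.
δ+…+δ^3 = 2/5·(1−(2/5)^3)/(1−2/5) = 0.6240, and (45−33)/(33−20) = 0.9231.
0.6240 < 0.9231, so cooperation is not sustainable.

No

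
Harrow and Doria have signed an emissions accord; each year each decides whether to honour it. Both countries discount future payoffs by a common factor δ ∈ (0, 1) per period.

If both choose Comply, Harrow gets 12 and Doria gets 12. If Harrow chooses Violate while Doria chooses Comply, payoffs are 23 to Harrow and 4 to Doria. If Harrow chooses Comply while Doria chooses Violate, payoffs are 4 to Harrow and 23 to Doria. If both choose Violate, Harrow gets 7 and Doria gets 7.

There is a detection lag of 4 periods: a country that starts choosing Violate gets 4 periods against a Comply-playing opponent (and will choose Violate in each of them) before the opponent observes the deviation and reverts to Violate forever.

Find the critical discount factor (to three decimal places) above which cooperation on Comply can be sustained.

The best deviation is to choose Violate for all 4 undetected periods, earning 23 each, then 7 forever once detected.
Deviation value: 23(1−δ^4)/(1−δ) + 7δ^4/(1−δ); cooperation value: 12/(1−δ).
IC: 12 ≥ 23(1−δ^4) + 7δ^4 = 23 − 16δ^4.
So δ^4 ≥ 11/16, giving δ ≥ (11/16)^(1/4) ≈ 0.911.

0.911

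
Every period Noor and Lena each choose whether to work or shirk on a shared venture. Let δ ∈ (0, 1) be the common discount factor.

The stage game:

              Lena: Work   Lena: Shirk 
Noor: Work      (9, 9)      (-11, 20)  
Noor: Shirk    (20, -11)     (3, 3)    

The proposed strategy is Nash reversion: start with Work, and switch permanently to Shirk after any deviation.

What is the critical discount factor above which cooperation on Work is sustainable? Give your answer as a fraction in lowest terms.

One-period gain from deviating is 20 − 9 = 11. The loss is 9 − 3 = 6 in every subsequent period, with present value 6·δ/(1−δ).
Deviation is unprofitable when 6·δ/(1−δ) ≥ 11, i.e. δ/(1−δ) ≥ 11/6.
Equivalently δ ≥ 11/(11+6) = 11/17.

11/17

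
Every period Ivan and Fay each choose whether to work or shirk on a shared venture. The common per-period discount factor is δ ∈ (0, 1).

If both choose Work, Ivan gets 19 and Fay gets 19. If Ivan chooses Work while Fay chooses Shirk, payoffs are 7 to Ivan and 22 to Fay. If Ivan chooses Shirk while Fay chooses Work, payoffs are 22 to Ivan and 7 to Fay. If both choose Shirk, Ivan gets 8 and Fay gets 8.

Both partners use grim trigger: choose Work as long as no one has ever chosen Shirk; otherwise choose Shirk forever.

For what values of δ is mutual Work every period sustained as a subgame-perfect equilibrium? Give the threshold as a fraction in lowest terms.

3/14

One-period gain from deviating is 22 − 19 = 3. The loss is 19 − 8 = 11 in every subsequent period, with present value 11·δ/(1−δ).
Deviation is unprofitable when 11·δ/(1−δ) ≥ 3, i.e. δ/(1−δ) ≥ 3/11.
Equivalently δ ≥ 3/(3+11) = 3/14.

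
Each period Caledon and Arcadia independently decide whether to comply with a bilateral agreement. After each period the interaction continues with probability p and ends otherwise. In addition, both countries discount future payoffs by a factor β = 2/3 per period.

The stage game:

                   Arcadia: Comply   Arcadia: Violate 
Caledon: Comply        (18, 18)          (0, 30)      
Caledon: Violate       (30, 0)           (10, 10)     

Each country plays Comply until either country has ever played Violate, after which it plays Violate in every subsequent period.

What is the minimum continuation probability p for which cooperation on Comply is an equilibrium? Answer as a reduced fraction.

With continuation probability p and discount β, the effective per-period discount factor is βp.
Grim-trigger IC: βp ≥ (30−18)/(30−10) = 3/5.
So p ≥ (3/5)/(2/3) = 9/10.

9/10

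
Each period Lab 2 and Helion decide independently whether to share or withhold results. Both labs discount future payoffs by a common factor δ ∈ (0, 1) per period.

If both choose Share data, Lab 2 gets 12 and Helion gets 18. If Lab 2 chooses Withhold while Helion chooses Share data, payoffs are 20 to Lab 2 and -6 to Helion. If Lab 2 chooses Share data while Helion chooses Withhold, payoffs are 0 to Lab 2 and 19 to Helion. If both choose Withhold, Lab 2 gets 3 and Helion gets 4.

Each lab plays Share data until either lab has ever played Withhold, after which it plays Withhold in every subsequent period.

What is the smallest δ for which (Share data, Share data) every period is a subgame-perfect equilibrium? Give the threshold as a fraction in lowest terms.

Lab 2: cooperation gives 12 each period; deviation gives 20 once then 3 forever.
  12/(1−δ) ≥ 20 + 3δ/(1−δ) ⇒ δ ≥ 8/17.
Helion: cooperation gives 18 each period; deviation gives 19 once then 4 forever.
  δ ≥ 1/15.
Both must hold, so the binding constraint is Lab 2's: δ ≥ 8/17.

8/17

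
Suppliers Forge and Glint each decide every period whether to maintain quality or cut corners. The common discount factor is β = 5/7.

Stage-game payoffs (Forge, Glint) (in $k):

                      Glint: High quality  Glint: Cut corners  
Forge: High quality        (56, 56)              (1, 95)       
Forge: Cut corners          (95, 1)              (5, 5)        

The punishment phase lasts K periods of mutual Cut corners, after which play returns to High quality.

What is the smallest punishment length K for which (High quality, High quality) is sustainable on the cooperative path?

IC: β(1−β^K)/(1−β) ≥ (95−56)/(56−5) = 13/17.
With β = 5/7: need 1 − β^K ≥ 13/17·(1−5/7)/(5/7), i.e. β^K ≤ 0.6941.
Since (5/7)^1 = 0.7143 and (5/7)^2 = 0.5102, the smallest such K is 2.

2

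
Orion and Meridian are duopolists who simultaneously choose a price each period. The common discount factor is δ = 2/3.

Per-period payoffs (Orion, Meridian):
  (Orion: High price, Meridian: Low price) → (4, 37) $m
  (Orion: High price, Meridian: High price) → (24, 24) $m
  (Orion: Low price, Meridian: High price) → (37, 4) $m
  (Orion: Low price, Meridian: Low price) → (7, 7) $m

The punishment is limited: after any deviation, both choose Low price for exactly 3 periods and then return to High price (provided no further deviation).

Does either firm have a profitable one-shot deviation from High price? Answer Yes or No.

Comparing payoff streams over the 4 periods until play realigns: cooperate → 24(1+δ+…+δ^3); deviate → 37 + 7(δ+…+δ^3).
Cooperation is sustained iff (24−7)(δ+…+δ^3) ≥ 37−24.
δ+…+δ^3 = 2/3·(1−(2/3)^3)/(1−2/3) = 1.4074, and (37−24)/(24−7) = 0.7647.
1.4074 ≥ 0.7647, so cooperation is sustainable.

No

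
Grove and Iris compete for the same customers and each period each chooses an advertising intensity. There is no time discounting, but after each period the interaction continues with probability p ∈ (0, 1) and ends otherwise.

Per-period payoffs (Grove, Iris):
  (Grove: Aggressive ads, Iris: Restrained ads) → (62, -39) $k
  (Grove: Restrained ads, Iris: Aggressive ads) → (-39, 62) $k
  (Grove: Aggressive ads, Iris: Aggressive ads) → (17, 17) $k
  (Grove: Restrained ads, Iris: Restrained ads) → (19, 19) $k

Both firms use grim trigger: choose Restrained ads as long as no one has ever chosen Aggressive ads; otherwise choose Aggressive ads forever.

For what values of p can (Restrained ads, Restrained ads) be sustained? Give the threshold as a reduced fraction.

With no time discounting, the continuation probability p plays the role of the discount factor.
Grim-trigger IC: 19/(1−p) ≥ 62 + 17p/(1−p) ⇒ p ≥ (62−19)/(62−17) = 43/45.

43/45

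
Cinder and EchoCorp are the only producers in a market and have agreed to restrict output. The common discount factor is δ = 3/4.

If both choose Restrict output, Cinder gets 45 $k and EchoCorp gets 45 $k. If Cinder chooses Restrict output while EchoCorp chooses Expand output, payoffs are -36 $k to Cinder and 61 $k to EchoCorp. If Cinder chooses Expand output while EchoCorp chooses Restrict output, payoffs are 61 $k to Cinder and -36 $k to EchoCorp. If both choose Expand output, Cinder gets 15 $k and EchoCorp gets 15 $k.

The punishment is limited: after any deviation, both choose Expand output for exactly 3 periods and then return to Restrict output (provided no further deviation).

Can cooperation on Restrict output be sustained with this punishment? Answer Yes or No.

Yes

IC: δ+…+δ^3 ≥ (61−45)/(45−15) = 8/15.
At δ = 3/4: partial sum = 1.7344 ≥ 0.5333. Cooperation sustainable.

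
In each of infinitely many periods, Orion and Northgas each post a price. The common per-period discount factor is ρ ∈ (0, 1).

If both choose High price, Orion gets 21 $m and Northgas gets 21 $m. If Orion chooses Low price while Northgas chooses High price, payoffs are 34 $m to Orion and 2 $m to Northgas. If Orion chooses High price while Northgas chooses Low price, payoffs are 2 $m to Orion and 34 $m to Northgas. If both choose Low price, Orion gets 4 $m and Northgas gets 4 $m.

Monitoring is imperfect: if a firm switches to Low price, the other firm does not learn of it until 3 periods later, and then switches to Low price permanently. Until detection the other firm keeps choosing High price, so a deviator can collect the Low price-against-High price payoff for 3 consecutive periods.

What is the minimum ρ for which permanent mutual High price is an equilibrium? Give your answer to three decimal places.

Deviating for the 3 undetected periods gains 34−21 = 13 per period over cooperation, then loses 21−4 = 17 per period forever once punishment starts.
Gain: 13(1 + ρ + … + ρ^2); loss: 17·ρ^3/(1−ρ).
No profitable deviation ⇔ 13(1−ρ^3) ≤ 17·ρ^3, i.e. ρ^3 ≥ 13/(13+17) = 13/30.
Hence ρ ≥ (13/30)^(1/3) ≈ 0.757.

0.757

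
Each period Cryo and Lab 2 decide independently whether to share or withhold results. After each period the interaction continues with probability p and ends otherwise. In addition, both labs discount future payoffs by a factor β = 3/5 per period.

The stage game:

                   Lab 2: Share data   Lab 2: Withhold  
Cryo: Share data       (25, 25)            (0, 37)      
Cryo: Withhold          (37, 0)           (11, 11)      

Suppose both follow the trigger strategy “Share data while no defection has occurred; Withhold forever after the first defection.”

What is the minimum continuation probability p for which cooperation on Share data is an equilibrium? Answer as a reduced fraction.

10/13

With continuation probability p and discount β, the effective per-period discount factor is βp.
Grim-trigger IC: βp ≥ (37−25)/(37−11) = 6/13.
So p ≥ (6/13)/(3/5) = 10/13.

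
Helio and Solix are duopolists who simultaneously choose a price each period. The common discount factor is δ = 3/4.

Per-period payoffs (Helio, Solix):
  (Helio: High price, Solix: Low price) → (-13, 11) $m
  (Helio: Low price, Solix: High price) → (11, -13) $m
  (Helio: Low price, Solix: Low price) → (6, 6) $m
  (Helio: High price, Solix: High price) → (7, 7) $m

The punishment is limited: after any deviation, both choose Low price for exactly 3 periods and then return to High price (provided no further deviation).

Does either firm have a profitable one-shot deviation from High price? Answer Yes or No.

IC: δ+…+δ^3 ≥ (11−7)/(7−6) = 4.
At δ = 3/4: partial sum = 1.7344 < 4.0000. Cooperation not sustainable.

Yes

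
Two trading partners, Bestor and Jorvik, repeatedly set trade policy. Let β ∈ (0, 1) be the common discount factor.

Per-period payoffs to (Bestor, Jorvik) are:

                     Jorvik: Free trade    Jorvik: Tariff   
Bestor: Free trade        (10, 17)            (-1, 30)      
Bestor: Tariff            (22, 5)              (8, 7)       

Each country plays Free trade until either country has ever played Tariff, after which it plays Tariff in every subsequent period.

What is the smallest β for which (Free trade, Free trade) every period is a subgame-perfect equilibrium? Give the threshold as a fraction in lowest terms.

Bestor's threshold: (22−10)/(22−8) = 6/7.
Jorvik's threshold: (30−17)/(30−7) = 13/23.
6/7 > 13/23, so Bestor binds and β* = 6/7.

6/7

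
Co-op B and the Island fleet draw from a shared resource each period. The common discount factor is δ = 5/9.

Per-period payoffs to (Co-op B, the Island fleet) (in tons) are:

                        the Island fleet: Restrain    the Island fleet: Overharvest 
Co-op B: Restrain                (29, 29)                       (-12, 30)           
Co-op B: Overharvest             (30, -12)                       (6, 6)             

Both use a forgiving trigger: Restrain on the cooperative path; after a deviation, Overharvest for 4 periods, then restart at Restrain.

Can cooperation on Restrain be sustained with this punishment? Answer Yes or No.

A one-shot deviation gives 30 now, then 6 for 4 periods, then back to 29.
Gain from deviating: (30−29) today; loss: (29−6) in each of the next 4 periods.
No-deviation condition: (29−6)(δ+…+δ^4) ≥ 30−29, i.e. δ+…+δ^4 ≥ 1/23.
At δ = 5/9: δ+…+δ^4 = 1.1309 ≥ 0.0435.
So cooperation is sustainable.

Yes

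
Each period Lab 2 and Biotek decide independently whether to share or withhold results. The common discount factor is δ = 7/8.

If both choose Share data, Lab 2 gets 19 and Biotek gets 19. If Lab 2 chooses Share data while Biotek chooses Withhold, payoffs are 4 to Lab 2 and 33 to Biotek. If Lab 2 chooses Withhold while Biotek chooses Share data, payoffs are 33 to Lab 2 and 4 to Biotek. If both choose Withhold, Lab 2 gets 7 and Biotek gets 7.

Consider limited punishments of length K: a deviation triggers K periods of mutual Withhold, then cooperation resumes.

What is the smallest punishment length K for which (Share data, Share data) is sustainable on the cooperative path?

No profitable deviation requires (19−7)(δ+…+δ^K) ≥ 33−19, i.e. δ+…+δ^K ≥ 7/6 ≈ 1.1667.
With δ = 7/8, the partial sums are K=1: 0.8750, K=2: 1.6406.
K = 2 is the first length at which the sum reaches 1.1667.

2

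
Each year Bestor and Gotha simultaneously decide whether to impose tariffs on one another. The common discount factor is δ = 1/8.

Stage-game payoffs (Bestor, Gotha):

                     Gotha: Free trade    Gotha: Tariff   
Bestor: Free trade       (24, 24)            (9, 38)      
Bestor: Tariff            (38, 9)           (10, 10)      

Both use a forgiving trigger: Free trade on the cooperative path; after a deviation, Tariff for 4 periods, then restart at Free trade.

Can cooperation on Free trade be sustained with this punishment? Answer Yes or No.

IC: δ+…+δ^4 ≥ (38−24)/(24−10) = 1.
At δ = 1/8: partial sum = 0.1428 < 1.0000. Cooperation not sustainable.

No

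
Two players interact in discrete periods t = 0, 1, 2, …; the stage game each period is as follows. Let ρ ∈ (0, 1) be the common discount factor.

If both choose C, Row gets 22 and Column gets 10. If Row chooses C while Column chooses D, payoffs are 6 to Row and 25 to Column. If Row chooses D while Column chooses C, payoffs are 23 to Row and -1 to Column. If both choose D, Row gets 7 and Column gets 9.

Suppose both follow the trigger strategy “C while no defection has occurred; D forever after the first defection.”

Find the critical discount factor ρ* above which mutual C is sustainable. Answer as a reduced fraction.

15/16

Row's threshold: (23−22)/(23−7) = 1/16.
Column's threshold: (25−10)/(25−9) = 15/16.
1/16 < 15/16, so Column binds and ρ* = 15/16.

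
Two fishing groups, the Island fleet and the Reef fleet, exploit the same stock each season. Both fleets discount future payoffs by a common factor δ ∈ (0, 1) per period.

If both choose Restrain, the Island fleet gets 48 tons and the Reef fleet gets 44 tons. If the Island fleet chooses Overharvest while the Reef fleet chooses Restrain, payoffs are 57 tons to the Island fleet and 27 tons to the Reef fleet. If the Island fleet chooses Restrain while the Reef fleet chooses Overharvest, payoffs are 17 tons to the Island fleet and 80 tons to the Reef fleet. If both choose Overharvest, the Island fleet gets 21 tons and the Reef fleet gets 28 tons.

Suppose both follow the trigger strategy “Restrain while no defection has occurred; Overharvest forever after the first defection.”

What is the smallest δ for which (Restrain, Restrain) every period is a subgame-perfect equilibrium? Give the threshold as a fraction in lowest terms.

For the Island fleet: deviation gain 57−48 = 9, per-period punishment loss 48−21 = 27. IC gives δ ≥ 9/36 = 1/4.
For the Reef fleet: gain 36, loss 16 per period, so δ ≥ 36/52 = 9/13.
The tighter constraint is the Reef fleet's, so cooperation needs δ ≥ 9/13.

9/13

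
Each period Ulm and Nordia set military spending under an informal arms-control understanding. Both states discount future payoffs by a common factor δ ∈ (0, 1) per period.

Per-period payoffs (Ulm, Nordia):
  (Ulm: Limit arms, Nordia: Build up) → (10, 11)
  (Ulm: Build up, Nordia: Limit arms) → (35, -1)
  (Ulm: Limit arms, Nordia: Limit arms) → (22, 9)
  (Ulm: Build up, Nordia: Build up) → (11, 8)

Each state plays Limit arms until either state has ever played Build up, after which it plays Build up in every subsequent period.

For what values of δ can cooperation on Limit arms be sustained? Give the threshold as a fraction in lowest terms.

Ulm: cooperation gives 22 each period; deviation gives 35 once then 11 forever.
  22/(1−δ) ≥ 35 + 11δ/(1−δ) ⇒ δ ≥ 13/24.
Nordia: cooperation gives 9 each period; deviation gives 11 once then 8 forever.
  δ ≥ 2/3.
Both must hold, so the binding constraint is Nordia's: δ ≥ 2/3.

2/3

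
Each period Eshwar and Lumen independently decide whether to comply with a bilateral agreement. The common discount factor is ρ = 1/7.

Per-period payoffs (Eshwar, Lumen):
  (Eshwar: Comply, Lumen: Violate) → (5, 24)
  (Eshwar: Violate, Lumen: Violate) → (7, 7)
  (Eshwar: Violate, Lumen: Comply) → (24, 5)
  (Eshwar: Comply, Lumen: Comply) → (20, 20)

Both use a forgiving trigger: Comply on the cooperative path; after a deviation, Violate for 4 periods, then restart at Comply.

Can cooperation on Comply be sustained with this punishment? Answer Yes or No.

A one-shot deviation gives 24 now, then 7 for 4 periods, then back to 20.
Gain from deviating: (24−20) today; loss: (20−7) in each of the next 4 periods.
No-deviation condition: (20−7)(ρ+…+ρ^4) ≥ 24−20, i.e. ρ+…+ρ^4 ≥ 4/13.
At ρ = 1/7: ρ+…+ρ^4 = 0.1666 < 0.3077.
So cooperation is not sustainable.

No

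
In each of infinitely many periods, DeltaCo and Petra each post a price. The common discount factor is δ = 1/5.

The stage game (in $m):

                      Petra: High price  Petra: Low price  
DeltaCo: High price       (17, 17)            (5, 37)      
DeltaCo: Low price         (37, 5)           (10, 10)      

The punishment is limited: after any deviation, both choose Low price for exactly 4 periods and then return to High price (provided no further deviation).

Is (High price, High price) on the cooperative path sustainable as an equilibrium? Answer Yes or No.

No

IC: δ+…+δ^4 ≥ (37−17)/(17−10) = 20/7.
At δ = 1/5: partial sum = 0.2496 < 2.8571. Cooperation not sustainable.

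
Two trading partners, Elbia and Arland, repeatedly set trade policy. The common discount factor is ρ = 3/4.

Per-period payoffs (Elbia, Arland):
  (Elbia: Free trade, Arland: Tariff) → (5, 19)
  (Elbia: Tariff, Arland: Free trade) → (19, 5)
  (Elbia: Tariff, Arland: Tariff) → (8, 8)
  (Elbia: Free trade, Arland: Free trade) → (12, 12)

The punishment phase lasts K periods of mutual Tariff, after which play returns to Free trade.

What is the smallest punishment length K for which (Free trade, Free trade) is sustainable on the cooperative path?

No profitable deviation requires (12−8)(ρ+…+ρ^K) ≥ 19−12, i.e. ρ+…+ρ^K ≥ 7/4 ≈ 1.7500.
With ρ = 3/4, the partial sums are K=1: 0.7500, K=2: 1.3125, K=3: 1.7344, K=4: 2.0508.
K = 4 is the first length at which the sum reaches 1.7500.

4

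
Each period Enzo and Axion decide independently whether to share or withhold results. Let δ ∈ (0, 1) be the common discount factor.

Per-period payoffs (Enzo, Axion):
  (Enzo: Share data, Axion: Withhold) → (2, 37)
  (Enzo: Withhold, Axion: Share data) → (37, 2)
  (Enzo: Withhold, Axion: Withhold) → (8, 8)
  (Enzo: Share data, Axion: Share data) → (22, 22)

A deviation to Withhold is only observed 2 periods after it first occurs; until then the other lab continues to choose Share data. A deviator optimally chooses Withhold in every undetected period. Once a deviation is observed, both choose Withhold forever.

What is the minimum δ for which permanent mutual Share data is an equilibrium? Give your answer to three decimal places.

A deviator earns 37 for 2 periods, then 8 forever; cooperating earns 22 forever. Multiplying the IC by (1−δ):
22 ≥ 37(1−δ^2) + 8δ^2, so 29·δ^2 ≥ 15 and δ^2 ≥ 15/29.
δ ≥ (15/29)^(1/2) ≈ 0.719.

0.719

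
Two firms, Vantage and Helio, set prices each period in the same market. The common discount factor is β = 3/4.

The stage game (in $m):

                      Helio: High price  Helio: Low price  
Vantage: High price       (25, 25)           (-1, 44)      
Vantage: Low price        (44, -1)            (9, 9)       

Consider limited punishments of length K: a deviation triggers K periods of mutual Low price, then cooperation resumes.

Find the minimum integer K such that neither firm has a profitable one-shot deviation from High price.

No profitable deviation requires (25−9)(β+…+β^K) ≥ 44−25, i.e. β+…+β^K ≥ 19/16 ≈ 1.1875.
With β = 3/4, the partial sums are K=1: 0.7500, K=2: 1.3125.
K = 2 is the first length at which the sum reaches 1.1875.

2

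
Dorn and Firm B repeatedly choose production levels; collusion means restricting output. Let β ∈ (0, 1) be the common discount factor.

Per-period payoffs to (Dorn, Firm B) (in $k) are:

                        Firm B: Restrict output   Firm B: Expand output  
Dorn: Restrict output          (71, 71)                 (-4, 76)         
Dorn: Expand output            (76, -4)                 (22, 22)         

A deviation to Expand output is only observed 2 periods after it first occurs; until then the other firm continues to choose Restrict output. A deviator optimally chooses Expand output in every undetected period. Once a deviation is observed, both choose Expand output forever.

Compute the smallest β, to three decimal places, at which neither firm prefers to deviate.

0.304

The best deviation is to choose Expand output for all 2 undetected periods, earning 76 each, then 22 forever once detected.
Deviation value: 76(1−β^2)/(1−β) + 22β^2/(1−β); cooperation value: 71/(1−β).
IC: 71 ≥ 76(1−β^2) + 22β^2 = 76 − 54β^2.
So β^2 ≥ 5/54, giving β ≥ (5/54)^(1/2) ≈ 0.304.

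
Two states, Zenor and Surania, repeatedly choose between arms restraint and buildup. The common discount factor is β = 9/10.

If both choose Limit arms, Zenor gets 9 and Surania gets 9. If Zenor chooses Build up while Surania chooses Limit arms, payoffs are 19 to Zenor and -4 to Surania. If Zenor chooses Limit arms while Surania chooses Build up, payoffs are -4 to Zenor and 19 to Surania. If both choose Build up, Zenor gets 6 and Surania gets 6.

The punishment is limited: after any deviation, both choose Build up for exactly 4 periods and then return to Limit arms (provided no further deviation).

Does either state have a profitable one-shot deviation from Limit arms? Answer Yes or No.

Comparing payoff streams over the 5 periods until play realigns: cooperate → 9(1+β+…+β^4); deviate → 19 + 6(β+…+β^4).
Cooperation is sustained iff (9−6)(β+…+β^4) ≥ 19−9.
β+…+β^4 = 9/10·(1−(9/10)^4)/(1−9/10) = 3.0951, and (19−9)/(9−6) = 3.3333.
3.0951 < 3.3333, so cooperation is not sustainable.

Yes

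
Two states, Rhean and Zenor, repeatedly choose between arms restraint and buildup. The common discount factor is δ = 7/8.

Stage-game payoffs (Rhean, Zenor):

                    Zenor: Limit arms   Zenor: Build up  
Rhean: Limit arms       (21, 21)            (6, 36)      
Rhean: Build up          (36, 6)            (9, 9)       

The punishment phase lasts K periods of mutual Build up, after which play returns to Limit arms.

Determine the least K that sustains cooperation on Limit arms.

2

No profitable deviation requires (21−9)(δ+…+δ^K) ≥ 36−21, i.e. δ+…+δ^K ≥ 5/4 ≈ 1.2500.
With δ = 7/8, the partial sums are K=1: 0.8750, K=2: 1.6406.
K = 2 is the first length at which the sum reaches 1.2500.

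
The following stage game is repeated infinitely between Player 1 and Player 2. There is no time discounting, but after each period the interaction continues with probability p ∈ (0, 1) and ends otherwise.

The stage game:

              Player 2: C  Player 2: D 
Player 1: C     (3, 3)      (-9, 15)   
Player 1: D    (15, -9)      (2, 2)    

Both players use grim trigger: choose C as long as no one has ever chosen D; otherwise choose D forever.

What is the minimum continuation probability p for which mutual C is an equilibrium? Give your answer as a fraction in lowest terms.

12/13

Expected cooperation value is 3 + p·3 + p²·3 + … = 3/(1−p); deviation gives 15 + p·2/(1−p).
3 ≥ 15(1−p) + 2p ⇒ 13p ≥ 12 ⇒ p ≥ 12/13.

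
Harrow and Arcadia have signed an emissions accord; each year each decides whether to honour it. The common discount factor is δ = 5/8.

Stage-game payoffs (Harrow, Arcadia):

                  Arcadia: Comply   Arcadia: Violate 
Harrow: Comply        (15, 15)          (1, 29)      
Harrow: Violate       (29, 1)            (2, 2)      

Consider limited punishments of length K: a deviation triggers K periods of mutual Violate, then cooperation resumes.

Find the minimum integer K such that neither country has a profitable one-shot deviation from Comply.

Need Σ_{k=1}^{K} δ^k ≥ (29−15)/(15−2) = 1.0769 at δ = 5/8.
At K = 2 the sum is 1.0156 < 1.0769; at K = 3 it is 1.2598 ≥ 1.0769.
So the minimum punishment length is K = 3.

3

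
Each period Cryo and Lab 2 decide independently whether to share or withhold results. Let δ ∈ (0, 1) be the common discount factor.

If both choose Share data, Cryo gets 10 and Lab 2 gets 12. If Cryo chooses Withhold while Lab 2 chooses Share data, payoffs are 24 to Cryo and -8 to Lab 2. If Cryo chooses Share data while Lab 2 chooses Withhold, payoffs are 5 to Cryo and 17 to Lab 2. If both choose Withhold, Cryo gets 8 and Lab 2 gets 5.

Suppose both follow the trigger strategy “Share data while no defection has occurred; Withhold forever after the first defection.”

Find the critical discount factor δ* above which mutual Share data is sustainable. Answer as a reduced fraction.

7/8

Cryo: cooperation gives 10 each period; deviation gives 24 once then 8 forever.
  10/(1−δ) ≥ 24 + 8δ/(1−δ) ⇒ δ ≥ 14/16 = 7/8.
Lab 2: cooperation gives 12 each period; deviation gives 17 once then 5 forever.
  δ ≥ 5/12.
Both must hold, so the binding constraint is Cryo's: δ ≥ 7/8.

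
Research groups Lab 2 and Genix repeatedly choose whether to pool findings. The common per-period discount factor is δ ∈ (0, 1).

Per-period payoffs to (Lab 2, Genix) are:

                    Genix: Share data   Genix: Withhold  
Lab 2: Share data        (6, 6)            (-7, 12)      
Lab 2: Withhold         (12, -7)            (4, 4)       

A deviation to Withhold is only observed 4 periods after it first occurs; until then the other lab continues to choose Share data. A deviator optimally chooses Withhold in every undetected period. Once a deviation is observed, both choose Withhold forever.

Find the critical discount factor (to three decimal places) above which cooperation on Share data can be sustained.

Deviating for the 4 undetected periods gains 12−6 = 6 per period over cooperation, then loses 6−4 = 2 per period forever once punishment starts.
Gain: 6(1 + δ + … + δ^3); loss: 2·δ^4/(1−δ).
No profitable deviation ⇔ 6(1−δ^4) ≤ 2·δ^4, i.e. δ^4 ≥ 6/(6+2) = 3/4.
Hence δ ≥ (3/4)^(1/4) ≈ 0.931.

0.931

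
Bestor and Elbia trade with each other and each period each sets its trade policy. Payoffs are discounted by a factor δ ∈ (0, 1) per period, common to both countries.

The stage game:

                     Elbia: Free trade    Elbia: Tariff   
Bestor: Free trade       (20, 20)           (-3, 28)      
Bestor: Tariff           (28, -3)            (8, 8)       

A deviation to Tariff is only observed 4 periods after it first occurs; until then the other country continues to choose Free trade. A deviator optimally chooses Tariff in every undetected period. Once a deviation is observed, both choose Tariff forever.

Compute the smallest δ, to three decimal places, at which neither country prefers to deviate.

A deviator earns 28 for 4 periods, then 8 forever; cooperating earns 20 forever. Multiplying the IC by (1−δ):
20 ≥ 28(1−δ^4) + 8δ^4, so 20·δ^4 ≥ 8 and δ^4 ≥ 2/5.
δ ≥ (2/5)^(1/4) ≈ 0.795.

0.795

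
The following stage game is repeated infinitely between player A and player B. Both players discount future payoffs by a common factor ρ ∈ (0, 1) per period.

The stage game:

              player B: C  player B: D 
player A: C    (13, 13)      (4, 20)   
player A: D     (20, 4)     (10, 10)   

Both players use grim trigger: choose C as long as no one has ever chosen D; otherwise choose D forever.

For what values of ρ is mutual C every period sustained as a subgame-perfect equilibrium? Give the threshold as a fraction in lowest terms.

Under grim trigger the critical discount factor is (T−C)/(T−P) with T = 20, C = 13, P = 10.
ρ* = (20−13)/(20−10) = 7/10.

7/10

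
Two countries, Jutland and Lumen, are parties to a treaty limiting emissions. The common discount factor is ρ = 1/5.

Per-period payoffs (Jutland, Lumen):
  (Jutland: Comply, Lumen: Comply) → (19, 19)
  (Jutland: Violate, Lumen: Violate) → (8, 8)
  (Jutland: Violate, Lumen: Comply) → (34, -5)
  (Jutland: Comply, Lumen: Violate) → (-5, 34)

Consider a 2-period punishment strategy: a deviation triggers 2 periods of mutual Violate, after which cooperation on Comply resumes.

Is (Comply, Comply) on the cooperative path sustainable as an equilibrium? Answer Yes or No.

A one-shot deviation gives 34 now, then 8 for 2 periods, then back to 19.
Gain from deviating: (34−19) today; loss: (19−8) in each of the next 2 periods.
No-deviation condition: (19−8)(ρ+…+ρ^2) ≥ 34−19, i.e. ρ+…+ρ^2 ≥ 15/11.
At ρ = 1/5: ρ+…+ρ^2 = 0.2400 < 1.3636.
So cooperation is not sustainable.

No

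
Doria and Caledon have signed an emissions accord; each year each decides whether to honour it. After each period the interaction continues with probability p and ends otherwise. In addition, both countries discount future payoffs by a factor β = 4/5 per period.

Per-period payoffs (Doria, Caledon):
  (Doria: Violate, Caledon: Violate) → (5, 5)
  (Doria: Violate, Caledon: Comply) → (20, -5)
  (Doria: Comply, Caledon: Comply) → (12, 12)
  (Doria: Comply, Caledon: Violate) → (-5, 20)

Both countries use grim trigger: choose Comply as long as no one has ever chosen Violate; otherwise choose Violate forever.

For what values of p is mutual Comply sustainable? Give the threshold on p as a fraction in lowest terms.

With continuation probability p and discount β, the effective per-period discount factor is βp.
Grim-trigger IC: βp ≥ (20−12)/(20−5) = 8/15.
So p ≥ (8/15)/(4/5) = 2/3.

2/3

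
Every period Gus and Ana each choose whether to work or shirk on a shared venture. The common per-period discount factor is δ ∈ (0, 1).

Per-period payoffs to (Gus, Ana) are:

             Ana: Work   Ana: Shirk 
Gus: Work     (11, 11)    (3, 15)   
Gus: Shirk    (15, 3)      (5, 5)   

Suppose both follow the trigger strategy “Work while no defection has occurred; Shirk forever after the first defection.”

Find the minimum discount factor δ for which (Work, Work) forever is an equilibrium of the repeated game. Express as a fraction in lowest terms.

2/5

Under grim trigger the critical discount factor is (T−C)/(T−P) with T = 15, C = 11, P = 5.
δ* = (15−11)/(15−5) = 4/10 = 2/5.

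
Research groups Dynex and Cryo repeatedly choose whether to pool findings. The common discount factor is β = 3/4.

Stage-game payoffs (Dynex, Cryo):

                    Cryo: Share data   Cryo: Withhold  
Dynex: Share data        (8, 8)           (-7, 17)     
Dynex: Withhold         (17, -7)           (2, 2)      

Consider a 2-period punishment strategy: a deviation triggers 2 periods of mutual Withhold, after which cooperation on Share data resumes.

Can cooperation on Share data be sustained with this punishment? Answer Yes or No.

No

Comparing payoff streams over the 3 periods until play realigns: cooperate → 8(1+β+…+β^2); deviate → 17 + 2(β+…+β^2).
Cooperation is sustained iff (8−2)(β+…+β^2) ≥ 17−8.
β+…+β^2 = 3/4·(1−(3/4)^2)/(1−3/4) = 1.3125, and (17−8)/(8−2) = 1.5000.
1.3125 < 1.5000, so cooperation is not sustainable.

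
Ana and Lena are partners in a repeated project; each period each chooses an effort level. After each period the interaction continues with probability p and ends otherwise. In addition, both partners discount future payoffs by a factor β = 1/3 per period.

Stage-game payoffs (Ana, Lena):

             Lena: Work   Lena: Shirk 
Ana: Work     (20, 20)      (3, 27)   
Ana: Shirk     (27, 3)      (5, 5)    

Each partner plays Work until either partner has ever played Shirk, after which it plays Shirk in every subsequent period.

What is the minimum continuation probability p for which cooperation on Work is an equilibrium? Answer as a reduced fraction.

21/22

With continuation probability p and discount β, the effective per-period discount factor is βp.
Grim-trigger IC: βp ≥ (27−20)/(27−5) = 7/22.
So p ≥ (7/22)/(1/3) = 21/22.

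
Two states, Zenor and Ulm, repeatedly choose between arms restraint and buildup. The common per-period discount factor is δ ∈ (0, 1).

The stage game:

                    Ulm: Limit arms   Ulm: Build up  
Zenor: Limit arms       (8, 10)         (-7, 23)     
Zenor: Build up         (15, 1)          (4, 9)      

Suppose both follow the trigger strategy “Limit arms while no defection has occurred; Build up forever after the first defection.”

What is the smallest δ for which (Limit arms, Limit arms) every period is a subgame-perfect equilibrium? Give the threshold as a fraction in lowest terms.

For Zenor: deviation gain 15−8 = 7, per-period punishment loss 8−4 = 4. IC gives δ ≥ 7/11.
For Ulm: gain 13, loss 1 per period, so δ ≥ 13/14.
The tighter constraint is Ulm's, so cooperation needs δ ≥ 13/14.

13/14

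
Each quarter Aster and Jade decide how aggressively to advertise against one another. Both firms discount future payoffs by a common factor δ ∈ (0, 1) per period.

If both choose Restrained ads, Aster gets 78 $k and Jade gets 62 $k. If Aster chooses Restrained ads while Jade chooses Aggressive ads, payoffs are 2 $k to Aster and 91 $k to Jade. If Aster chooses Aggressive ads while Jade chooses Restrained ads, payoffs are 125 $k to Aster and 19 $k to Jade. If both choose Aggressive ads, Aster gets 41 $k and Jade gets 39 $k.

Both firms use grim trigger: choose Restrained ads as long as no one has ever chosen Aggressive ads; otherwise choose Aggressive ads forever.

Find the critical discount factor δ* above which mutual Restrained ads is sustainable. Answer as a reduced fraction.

Aster's threshold: (125−78)/(125−41) = 47/84.
Jade's threshold: (91−62)/(91−39) = 29/52.
47/84 > 29/52, so Aster binds and δ* = 47/84.

47/84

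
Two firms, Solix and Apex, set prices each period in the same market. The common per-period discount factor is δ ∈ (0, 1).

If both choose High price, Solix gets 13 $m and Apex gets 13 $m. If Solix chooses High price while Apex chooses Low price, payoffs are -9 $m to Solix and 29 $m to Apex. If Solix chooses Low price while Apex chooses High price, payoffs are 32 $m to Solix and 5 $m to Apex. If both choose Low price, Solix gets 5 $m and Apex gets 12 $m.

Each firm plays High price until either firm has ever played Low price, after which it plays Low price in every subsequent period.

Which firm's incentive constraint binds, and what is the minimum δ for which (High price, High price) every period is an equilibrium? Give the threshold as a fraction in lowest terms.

For Solix: deviation gain 32−13 = 19, per-period punishment loss 13−5 = 8. IC gives δ ≥ 19/27.
For Apex: gain 16, loss 1 per period, so δ ≥ 16/17.
The tighter constraint is Apex's, so cooperation needs δ ≥ 16/17.

Apex; δ ≥ 16/17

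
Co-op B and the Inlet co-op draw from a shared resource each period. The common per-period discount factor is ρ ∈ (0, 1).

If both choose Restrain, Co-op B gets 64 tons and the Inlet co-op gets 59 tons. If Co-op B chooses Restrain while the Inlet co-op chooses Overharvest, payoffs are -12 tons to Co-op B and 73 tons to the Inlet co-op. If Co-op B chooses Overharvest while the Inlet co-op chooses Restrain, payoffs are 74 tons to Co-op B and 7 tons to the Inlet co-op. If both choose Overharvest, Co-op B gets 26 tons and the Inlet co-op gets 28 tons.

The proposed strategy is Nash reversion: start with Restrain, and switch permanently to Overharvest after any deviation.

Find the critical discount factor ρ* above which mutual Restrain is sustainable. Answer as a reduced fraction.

Co-op B's threshold: (74−64)/(74−26) = 5/24.
the Inlet co-op's threshold: (73−59)/(73−28) = 14/45.
5/24 < 14/45, so the Inlet co-op binds and ρ* = 14/45.

14/45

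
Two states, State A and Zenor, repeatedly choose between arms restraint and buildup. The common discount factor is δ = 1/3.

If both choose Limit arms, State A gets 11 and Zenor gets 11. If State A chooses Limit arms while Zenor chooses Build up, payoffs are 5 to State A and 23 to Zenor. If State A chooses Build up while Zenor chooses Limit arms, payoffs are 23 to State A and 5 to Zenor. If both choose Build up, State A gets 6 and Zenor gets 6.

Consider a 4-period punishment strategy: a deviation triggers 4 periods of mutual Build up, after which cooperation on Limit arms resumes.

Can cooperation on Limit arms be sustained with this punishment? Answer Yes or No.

No

IC: δ+…+δ^4 ≥ (23−11)/(11−6) = 12/5.
At δ = 1/3: partial sum = 0.4938 < 2.4000. Cooperation not sustainable.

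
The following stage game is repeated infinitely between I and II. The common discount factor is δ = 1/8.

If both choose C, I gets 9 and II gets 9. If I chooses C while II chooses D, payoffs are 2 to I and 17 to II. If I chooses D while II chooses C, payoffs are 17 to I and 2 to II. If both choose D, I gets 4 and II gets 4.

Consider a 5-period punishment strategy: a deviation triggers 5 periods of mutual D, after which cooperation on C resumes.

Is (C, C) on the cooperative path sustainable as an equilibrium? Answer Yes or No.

No

Comparing payoff streams over the 6 periods until play realigns: cooperate → 9(1+δ+…+δ^5); deviate → 17 + 4(δ+…+δ^5).
Cooperation is sustained iff (9−4)(δ+…+δ^5) ≥ 17−9.
δ+…+δ^5 = 1/8·(1−(1/8)^5)/(1−1/8) = 0.1429, and (17−9)/(9−4) = 1.6000.
0.1429 < 1.6000, so cooperation is not sustainable.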